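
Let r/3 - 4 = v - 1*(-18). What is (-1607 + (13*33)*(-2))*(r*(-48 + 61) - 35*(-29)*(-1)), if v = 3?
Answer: 98600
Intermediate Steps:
r = 75 (r = 12 + 3*(3 - 1*(-18)) = 12 + 3*(3 + 18) = 12 + 3*21 = 12 + 63 = 75)
(-1607 + (13*33)*(-2))*(r*(-48 + 61) - 35*(-29)*(-1)) = (-1607 + (13*33)*(-2))*(75*(-48 + 61) - 35*(-29)*(-1)) = (-1607 + 429*(-2))*(75*13 + 1015*(-1)) = (-1607 - 858)*(975 - 1015) = -2465*(-40) = 98600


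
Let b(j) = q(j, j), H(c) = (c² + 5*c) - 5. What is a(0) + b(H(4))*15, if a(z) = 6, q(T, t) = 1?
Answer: 21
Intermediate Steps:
H(c) = -5 + c² + 5*c
b(j) = 1
a(0) + b(H(4))*15 = 6 + 1*15 = 6 + 15 = 21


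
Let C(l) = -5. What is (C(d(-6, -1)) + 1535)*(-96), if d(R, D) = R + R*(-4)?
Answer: -146880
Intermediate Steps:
d(R, D) = -3*R (d(R, D) = R - 4*R = -3*R)
(C(d(-6, -1)) + 1535)*(-96) = (-5 + 1535)*(-96) = 1530*(-96) = -146880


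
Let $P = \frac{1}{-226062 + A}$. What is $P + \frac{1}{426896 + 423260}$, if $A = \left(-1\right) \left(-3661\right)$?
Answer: $- \frac{627755}{189075544556} \approx -3.3201 \cdot 10^{-6}$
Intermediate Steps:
$A = 3661$
$P = - \frac{1}{222401}$ ($P = \frac{1}{-226062 + 3661} = \frac{1}{-222401} = - \frac{1}{222401} \approx -4.4964 \cdot 10^{-6}$)
$P + \frac{1}{426896 + 423260} = - \frac{1}{222401} + \frac{1}{426896 + 423260} = - \frac{1}{222401} + \frac{1}{850156} = - \frac{627755}{189075544556}$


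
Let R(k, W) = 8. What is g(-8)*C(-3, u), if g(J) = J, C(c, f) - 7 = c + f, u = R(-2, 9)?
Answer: -96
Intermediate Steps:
u = 8
C(c, f) = 7 + c + f (C(c, f) = 7 + (c + f) = 7 + c + f)
g(-8)*C(-3, u) = -8*(7 - 3 + 8) = -8*12 = -96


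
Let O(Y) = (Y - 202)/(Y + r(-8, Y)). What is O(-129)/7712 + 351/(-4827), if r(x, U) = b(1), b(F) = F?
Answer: -114962333/1588301824 ≈ -0.072381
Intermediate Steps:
r(x, U) = 1
O(Y) = (-202 + Y)/(1 + Y) (O(Y) = (Y - 202)/(Y + 1) = (-202 + Y)/(1 + Y))
O(-129)/7712 + 351/(-4827) = ((-202 - 129)/(1 - 129))/7712 + 351/(-4827) = (-331/(-128))*(1/7712) + 351*(-1/4827) = -1/128*(-331)*(1/7712) - 117/1609 = (331/128)*(1/7712) - 117/1609 = 331/987136 - 117/1609 = -114962333/1588301824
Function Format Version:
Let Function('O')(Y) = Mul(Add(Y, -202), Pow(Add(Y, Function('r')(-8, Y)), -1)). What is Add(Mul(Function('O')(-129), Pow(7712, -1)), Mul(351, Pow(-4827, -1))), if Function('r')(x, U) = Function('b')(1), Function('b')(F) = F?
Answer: Rational(-114962333, 1588301824) ≈ -0.072381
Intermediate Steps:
Function('r')(x, U) = 1
Function('O')(Y) = Mul(Pow(Add(1, Y), -1), Add(-202, Y)) (Function('O')(Y) = Mul(Add(Y, -202), Pow(Add(Y, 1), -1)) = Mul(Add(-202, Y), Pow(Add(1, Y), -1)) = Mul(Pow(Add(1, Y), -1), Add(-202, Y)))
Add(Mul(Function('O')(-129), Pow(7712, -1)), Mul(351, Pow(-4827, -1))) = Add(Mul(Mul(Pow(Add(1, -129), -1), Add(-202, -129)), Pow(7712, -1)), Mul(351, Pow(-4827, -1))) = Add(Mul(Mul(Pow(-128, -1), -331), Rational(1, 7712)), Mul(351, Rational(-1, 4827))) = Add(Mul(Mul(Rational(-1, 128), -331), Rational(1, 7712)), Rational(-117, 1609)) = Add(Mul(Rational(331, 128), Rational(1, 7712)), Rational(-117, 1609)) = Add(Rational(331, 987136), Rational(-117, 1609)) = Rational(-114962333, 1588301824)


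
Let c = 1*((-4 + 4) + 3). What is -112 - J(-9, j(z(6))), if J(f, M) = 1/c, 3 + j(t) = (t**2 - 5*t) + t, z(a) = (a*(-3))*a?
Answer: -337/3 ≈ -112.33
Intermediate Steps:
z(a) = -3*a**2 (z(a) = (-3*a)*a = -3*a**2)
j(t) = -3 + t**2 - 4*t (j(t) = -3 + ((t**2 - 5*t) + t) = -3 + (t**2 - 4*t) = -3 + t**2 - 4*t)
c = 3 (c = 1*(0 + 3) = 1*3 = 3)
J(f, M) = 1/3
-112 - J(-9, j(z(6))) = -112 - 1*1/3 = -112 - 1/3 = -337/3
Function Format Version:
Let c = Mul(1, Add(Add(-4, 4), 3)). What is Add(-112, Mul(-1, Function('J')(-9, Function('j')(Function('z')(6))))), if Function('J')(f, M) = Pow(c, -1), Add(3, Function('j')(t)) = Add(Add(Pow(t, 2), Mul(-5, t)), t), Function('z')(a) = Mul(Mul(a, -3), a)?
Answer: Rational(-337, 3) ≈ -112.33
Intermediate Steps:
Function('z')(a) = Mul(-3, Pow(a, 2)) (Function('z')(a) = Mul(Mul(-3, a), a) = Mul(-3, Pow(a, 2)))
Function('j')(t) = Add(-3, Pow(t, 2), Mul(-4, t)) (Function('j')(t) = Add(-3, Add(Add(Pow(t, 2), Mul(-5, t)), t)) = Add(-3, Add(Pow(t, 2), Mul(-4, t))) = Add(-3, Pow(t, 2), Mul(-4, t)))
c = 3 (c = Mul(1, Add(0, 3)) = Mul(1, 3) = 3)
Function('J')(f, M) = Rational(1, 3) (Function('J')(f, M) = Pow(3, -1) = Rational(1, 3))
Add(-112, Mul(-1, Function('J')(-9, Function('j')(Function('z')(6))))) = Add(-112, Mul(-1, Rational(1, 3))) = Add(-112, Rational(-1, 3)) = Rational(-337, 3)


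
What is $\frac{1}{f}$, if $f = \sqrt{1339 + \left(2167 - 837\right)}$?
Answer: $\frac{\sqrt{2669}}{2669} \approx 0.019356$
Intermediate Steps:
$f = \sqrt{2669}$ ($f = \sqrt{1339 + 1330} = \sqrt{2669} \approx 51.662$)
$\frac{1}{f} = \frac{1}{\sqrt{2669}} = \frac{\sqrt{2669}}{2669}$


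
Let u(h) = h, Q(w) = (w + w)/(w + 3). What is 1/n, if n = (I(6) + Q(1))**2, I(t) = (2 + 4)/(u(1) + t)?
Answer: 196/361 ≈ 0.54294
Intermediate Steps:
Q(w) = 2*w/(3 + w) (Q(w) = (2*w)/(3 + w) = 2*w/(3 + w))
I(t) = 6/(1 + t) (I(t) = (2 + 4)/(1 + t) = 6/(1 + t))
n = 361/196 (n = (6/(1 + 6) + 2*1/(3 + 1))**2 = (6/7 + 2*1/4)**2 = (6*(1/7) + 2*1*(1/4))**2 = (6/7 + 1/2)**2 = (19/14)**2 = 361/196 ≈ 1.8418)
1/n = 1/(361/196) = 196/361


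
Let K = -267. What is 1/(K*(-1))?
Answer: 1/267 ≈ 0.0037453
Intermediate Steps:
1/(K*(-1)) = 1/(-267*(-1)) = 1/267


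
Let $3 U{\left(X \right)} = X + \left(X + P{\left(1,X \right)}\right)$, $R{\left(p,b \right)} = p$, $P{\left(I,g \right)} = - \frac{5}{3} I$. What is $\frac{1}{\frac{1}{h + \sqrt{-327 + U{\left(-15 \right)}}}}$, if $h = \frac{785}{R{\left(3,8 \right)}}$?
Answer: $\frac{785}{3} + \frac{7 i \sqrt{62}}{3} \approx 261.67 + 18.373 i$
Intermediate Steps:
$P{\left(I,g \right)} = - \frac{5 I}{3}$ ($P{\left(I,g \right)} = \left(-5\right) \frac{1}{3} I = - \frac{5 I}{3}$)
$U{\left(X \right)} = - \frac{5}{9} + \frac{2 X}{3}$ ($U{\left(X \right)} = \frac{X + \left(X - \frac{5}{3}\right)}{3} = \frac{X + \left(- \frac{5}{3} + X\right)}{3} = \frac{- \frac{5}{3} + 2 X}{3} = - \frac{5}{9} + \frac{2 X}{3}$)
$h = \frac{785}{3} \approx 261.67$
$\frac{1}{\frac{1}{h + \sqrt{-327 + U{\left(-15 \right)}}}} = \frac{1}{\frac{1}{\frac{785}{3} + \sqrt{-327 + \left(- \frac{5}{9} + \frac{2}{3} \left(-15\right)\right)}}} = \frac{1}{\frac{1}{\frac{785}{3} + \sqrt{-327 - \frac{95}{9}}}} = \frac{1}{\frac{1}{\frac{785}{3} + \sqrt{- \frac{3038}{9}}}} = \frac{1}{\frac{1}{\frac{785}{3} + \frac{7 i \sqrt{62}}{3}}} = \frac{785}{3} + \frac{7 i \sqrt{62}}{3}$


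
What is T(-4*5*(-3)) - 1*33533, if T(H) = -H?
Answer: -33593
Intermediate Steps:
T(-4*5*(-3)) - 1*33533 = -(-4*5)*(-3) - 1*33533 = -(-20)*(-3) - 33533 = -1*60 - 33533 = -60 - 33533 = -33593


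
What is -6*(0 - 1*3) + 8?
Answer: 26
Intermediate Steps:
-6*(0 - 1*3) + 8 = -6*(0 - 3) + 8 = -6*(-3) + 8 = 18 + 8 = 26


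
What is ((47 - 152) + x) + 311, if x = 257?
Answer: 463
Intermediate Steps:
((47 - 152) + x) + 311 = ((47 - 152) + 257) + 311 = (-105 + 257) + 311 = 152 + 311 = 463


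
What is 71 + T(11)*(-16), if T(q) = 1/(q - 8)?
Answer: 197/3 ≈ 65.667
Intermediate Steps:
T(q) = 1/(-8 + q)
71 + T(11)*(-16) = 71 - 16/(-8 + 11) = 71 - 16/3 = 197/3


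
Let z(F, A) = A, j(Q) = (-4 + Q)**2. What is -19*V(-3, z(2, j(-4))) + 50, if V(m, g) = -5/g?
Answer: 3295/64 ≈ 51.484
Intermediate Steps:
-19*V(-3, z(2, j(-4))) + 50 = -(-95)/((-4 - 4)**2) + 50 = -(-95)/((-8)**2) + 50 = -(-95)/64 + 50 = -19*(-5/64) + 50 = 95/64 + 50 = 3295/64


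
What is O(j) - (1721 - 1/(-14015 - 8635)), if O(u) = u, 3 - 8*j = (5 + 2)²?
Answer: -78221777/45300 ≈ -1726.8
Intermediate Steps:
j = -23/4 (j = 3/8 - (5 + 2)²/8 = 3/8 - ⅛*7² = 3/8 - ⅛*49 = 3/8 - 49/8 = -23/4 ≈ -5.7500)
O(j) - (1721 - 1/(-14015 - 8635)) = -23/4 - (1721 - 1/(-14015 - 8635)) = -23/4 - (1721 - 1/(-22650)) = -23/4 - (1721 - 1*(-1/22650)) = -23/4 - (1721 + 1/22650) = -23/4 - 1*38980651/22650 = -23/4 - 38980651/22650 = -78221777/45300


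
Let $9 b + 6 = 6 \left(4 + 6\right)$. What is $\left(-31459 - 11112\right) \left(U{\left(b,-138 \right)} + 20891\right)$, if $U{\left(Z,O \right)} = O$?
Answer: $-883475963$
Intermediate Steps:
$b = 6$ ($b = - \frac{2}{3} + \frac{6 \left(4 + 6\right)}{9} = - \frac{2}{3} + \frac{6 \cdot 10}{9} = - \frac{2}{3} + \frac{1}{9} \cdot 60 = - \frac{2}{3} + \frac{20}{3} = 6$)
$\left(-31459 - 11112\right) \left(U{\left(b,-138 \right)} + 20891\right) = \left(-31459 - 11112\right) \left(-138 + 20891\right) = \left(-42571\right) 20753 = -883475963$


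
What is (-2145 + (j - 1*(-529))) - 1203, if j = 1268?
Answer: -1551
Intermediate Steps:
(-2145 + (j - 1*(-529))) - 1203 = (-2145 + (1268 - 1*(-529))) - 1203 = (-2145 + (1268 + 529)) - 1203 = (-2145 + 1797) - 1203 = -348 - 1203 = -1551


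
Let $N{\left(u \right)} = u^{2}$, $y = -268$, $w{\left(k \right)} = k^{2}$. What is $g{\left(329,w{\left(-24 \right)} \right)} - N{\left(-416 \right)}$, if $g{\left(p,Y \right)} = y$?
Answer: $-173324$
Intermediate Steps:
$g{\left(p,Y \right)} = -268$
$g{\left(329,w{\left(-24 \right)} \right)} - N{\left(-416 \right)} = -268 - \left(-416\right)^{2} = -268 - 173056 = -173324$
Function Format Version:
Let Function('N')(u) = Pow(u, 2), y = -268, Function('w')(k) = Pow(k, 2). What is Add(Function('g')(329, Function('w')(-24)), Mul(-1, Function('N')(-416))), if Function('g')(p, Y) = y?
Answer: -173324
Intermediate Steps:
Function('g')(p, Y) = -268
Add(Function('g')(329, Function('w')(-24)), Mul(-1, Function('N')(-416))) = Add(-268, Mul(-1, Pow(-416, 2))) = Add(-268, Mul(-1, 173056)) = Add(-268, -173056) = -173324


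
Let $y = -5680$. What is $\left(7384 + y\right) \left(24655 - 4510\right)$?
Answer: $34327080$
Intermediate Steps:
$\left(7384 + y\right) \left(24655 - 4510\right) = \left(7384 - 5680\right) \left(24655 - 4510\right) = 1704 \cdot 20145 = 34327080$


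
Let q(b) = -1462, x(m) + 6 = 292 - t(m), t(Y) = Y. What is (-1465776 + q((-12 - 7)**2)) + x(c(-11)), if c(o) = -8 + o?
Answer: -1466933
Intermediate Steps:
x(m) = 286 - m (x(m) = -6 + (292 - m) = 286 - m)
(-1465776 + q((-12 - 7)**2)) + x(c(-11)) = (-1465776 - 1462) + (286 - (-8 - 11)) = -1467238 + (286 - 1*(-19)) = -1467238 + (286 + 19) = -1467238 + 305 = -1466933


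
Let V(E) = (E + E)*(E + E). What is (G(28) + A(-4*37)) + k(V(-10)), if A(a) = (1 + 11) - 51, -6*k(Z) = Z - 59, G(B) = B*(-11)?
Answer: -2423/6 ≈ -403.83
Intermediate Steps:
V(E) = 4*E**2 (V(E) = (2*E)*(2*E) = 4*E**2)
G(B) = -11*B
k(Z) = 59/6 - Z/6 (k(Z) = -(Z - 59)/6 = -(-59 + Z)/6 = 59/6 - Z/6)
A(a) = -39 (A(a) = 12 - 51 = -39)
(G(28) + A(-4*37)) + k(V(-10)) = (-11*28 - 39) + (59/6 - 2*(-10)**2/3) = (-308 - 39) + (59/6 - 2*100/3) = -347 + (59/6 - 1/6*400) = -347 + (59/6 - 200/3) = -347 - 341/6 = -2423/6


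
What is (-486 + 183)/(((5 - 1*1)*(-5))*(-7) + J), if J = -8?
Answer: -101/44 ≈ -2.2955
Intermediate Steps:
(-486 + 183)/(((5 - 1*1)*(-5))*(-7) + J) = (-486 + 183)/(((5 - 1*1)*(-5))*(-7) - 8) = -303/(((5 - 1)*(-5))*(-7) - 8) = -303/((4*(-5))*(-7) - 8) = -303/(-20*(-7) - 8) = -303/(140 - 8) = -303/132 = -303*1/132 = -101/44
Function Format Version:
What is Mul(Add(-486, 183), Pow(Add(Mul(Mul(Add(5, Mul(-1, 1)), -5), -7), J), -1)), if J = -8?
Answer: Rational(-101, 44) ≈ -2.2955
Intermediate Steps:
Mul(Add(-486, 183), Pow(Add(Mul(Mul(Add(5, Mul(-1, 1)), -5), -7), J), -1)) = Mul(Add(-486, 183), Pow(Add(Mul(Mul(Add(5, Mul(-1, 1)), -5), -7), -8), -1)) = Mul(-303, Pow(Add(Mul(Mul(Add(5, -1), -5), -7), -8), -1)) = Mul(-303, Pow(Add(Mul(Mul(4, -5), -7), -8), -1)) = Mul(-303, Pow(Add(Mul(-20, -7), -8), -1)) = Mul(-303, Pow(Add(140, -8), -1)) = Mul(-303, Pow(132, -1)) = Mul(-303, Rational(1, 132)) = Rational(-101, 44)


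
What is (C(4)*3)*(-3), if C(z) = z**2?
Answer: -144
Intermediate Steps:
(C(4)*3)*(-3) = (4**2*3)*(-3) = (16*3)*(-3) = 48*(-3) = -144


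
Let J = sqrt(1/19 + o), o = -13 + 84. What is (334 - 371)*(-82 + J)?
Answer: 3034 - 555*sqrt(114)/19 ≈ 2722.1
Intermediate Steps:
o = 71
J = 15*sqrt(114)/19 (J = sqrt(1/19 + 71) = sqrt(1350/19) = 15*sqrt(114)/19 ≈ 8.4293)
(334 - 371)*(-82 + J) = (334 - 371)*(-82 + 15*sqrt(114)/19) = -37*(-82 + 15*sqrt(114)/19) = 3034 - 555*sqrt(114)/19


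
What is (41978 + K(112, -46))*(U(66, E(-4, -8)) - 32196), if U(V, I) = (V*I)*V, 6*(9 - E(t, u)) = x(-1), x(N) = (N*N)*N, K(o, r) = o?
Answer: 325524060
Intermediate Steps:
x(N) = N³ (x(N) = N²*N = N³)
E(t, u) = 55/6 (E(t, u) = 9 - ⅙*(-1)³ = 9 - ⅙*(-1) = 9 + ⅙ = 55/6)
U(V, I) = I*V² (U(V, I) = (I*V)*V = I*V²)
(41978 + K(112, -46))*(U(66, E(-4, -8)) - 32196) = (41978 + 112)*((55/6)*66² - 32196) = 42090*((55/6)*4356 - 32196) = 42090*(39930 - 32196) = 42090*7734 = 325524060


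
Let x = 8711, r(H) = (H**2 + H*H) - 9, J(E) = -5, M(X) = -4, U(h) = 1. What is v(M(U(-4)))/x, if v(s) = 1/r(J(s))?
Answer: 1/357151 ≈ 2.7999e-6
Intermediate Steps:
r(H) = -9 + 2*H**2 (r(H) = (H**2 + H**2) - 9 = 2*H**2 - 9 = -9 + 2*H**2)
v(s) = 1/41 (v(s) = 1/(-9 + 2*(-5)**2) = 1/(-9 + 2*25) = 1/(-9 + 50) = 1/41)
v(M(U(-4)))/x = (1/41)/8711 = (1/41)*(1/8711) = 1/357151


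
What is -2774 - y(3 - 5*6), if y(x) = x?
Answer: -2747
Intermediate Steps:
-2774 - y(3 - 5*6) = -2774 - (3 - 5*6) = -2774 - (3 - 30) = -2774 - 1*(-27) = -2774 + 27 = -2747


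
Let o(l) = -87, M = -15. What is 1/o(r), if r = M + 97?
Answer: -1/87 ≈ -0.011494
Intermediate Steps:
r = 82 (r = -15 + 97 = 82)
1/o(r) = 1/(-87) = -1/87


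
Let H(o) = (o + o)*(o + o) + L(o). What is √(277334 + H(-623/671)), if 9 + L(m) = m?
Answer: 4*√7804013738/671 ≈ 526.62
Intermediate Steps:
L(m) = -9 + m
H(o) = -9 + o + 4*o² (H(o) = (o + o)*(o + o) + (-9 + o) = (2*o)*(2*o) + (-9 + o) = 4*o² + (-9 + o) = -9 + o + 4*o²)
√(277334 + H(-623/671)) = √(277334 + (-9 - 623/671 + 4*(-623/671)²)) = √(277334 + (-9 - 623/671 + 4*(388129/450241))) = √(277334 + (-9 - 623/671 + 1552516/450241)) = √(277334 - 2917686/450241) = √(124864219808/450241) = 4*√7804013738/671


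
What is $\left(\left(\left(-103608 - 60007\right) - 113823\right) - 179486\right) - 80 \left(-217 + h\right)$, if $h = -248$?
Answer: $-419724$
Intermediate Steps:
$\left(\left(\left(-103608 - 60007\right) - 113823\right) - 179486\right) - 80 \left(-217 + h\right) = \left(\left(\left(-103608 - 60007\right) - 113823\right) - 179486\right) - 80 \left(-217 - 248\right) = \left(\left(-163615 - 113823\right) - 179486\right) - -37200 = \left(-277438 - 179486\right) + 37200 = -456924 + 37200 = -419724$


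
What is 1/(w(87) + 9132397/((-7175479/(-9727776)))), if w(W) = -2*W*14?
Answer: 7175479/88820432892228 ≈ 8.0786e-8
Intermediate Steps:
w(W) = -28*W
1/(w(87) + 9132397/((-7175479/(-9727776)))) = 1/(-28*87 + 9132397/((-7175479/(-9727776)))) = 1/(-2436 + 9132397/((-7175479*(-1/9727776)))) = 1/(-2436 + 9132397/(7175479/9727776)) = 1/(-2436 + 9132397*(9727776/7175479)) = 1/(-2436 + 88837912359072/7175479) = 1/(88820432892228/7175479) = 7175479/88820432892228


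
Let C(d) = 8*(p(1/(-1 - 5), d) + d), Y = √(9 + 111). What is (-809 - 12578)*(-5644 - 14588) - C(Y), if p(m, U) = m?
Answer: 812537356/3 - 16*√30 ≈ 2.7085e+8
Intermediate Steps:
Y = 2*√30 (Y = √120 = 2*√30 ≈ 10.954)
C(d) = -4/3 + 8*d (C(d) = 8*(1/(-1 - 5) + d) = 8*(1/(-6) + d) = 8*(-⅙ + d) = -4/3 + 8*d)
(-809 - 12578)*(-5644 - 14588) - C(Y) = (-809 - 12578)*(-5644 - 14588) - (-4/3 + 8*(2*√30)) = -13387*(-20232) - (-4/3 + 16*√30) = 270845784 + (4/3 - 16*√30) = 812537356/3 - 16*√30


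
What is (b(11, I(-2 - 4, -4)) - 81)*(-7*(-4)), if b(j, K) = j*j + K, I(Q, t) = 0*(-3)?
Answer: 1120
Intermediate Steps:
I(Q, t) = 0
b(j, K) = K + j² (b(j, K) = j² + K = K + j²)
(b(11, I(-2 - 4, -4)) - 81)*(-7*(-4)) = ((0 + 11²) - 81)*(-7*(-4)) = ((0 + 121) - 81)*28 = (121 - 81)*28 = 40*28 = 1120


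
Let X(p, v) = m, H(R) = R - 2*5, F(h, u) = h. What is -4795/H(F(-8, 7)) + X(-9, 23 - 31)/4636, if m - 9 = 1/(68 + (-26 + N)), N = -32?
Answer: 111148919/417240 ≈ 266.39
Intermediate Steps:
H(R) = -10 + R (H(R) = R - 10 = -10 + R)
m = 91/10 (m = 9 + 1/(68 + (-26 - 32)) = 9 + 1/(68 - 58) = 9 + 1/10 = 91/10 ≈ 9.1000)
X(p, v) = 91/10
-4795/H(F(-8, 7)) + X(-9, 23 - 31)/4636 = -4795/(-10 - 8) + (91/10)/4636 = -4795/(-18) + (91/10)*(1/4636) = -4795*(-1/18) + 91/46360 = 4795/18 + 91/46360 = 111148919/417240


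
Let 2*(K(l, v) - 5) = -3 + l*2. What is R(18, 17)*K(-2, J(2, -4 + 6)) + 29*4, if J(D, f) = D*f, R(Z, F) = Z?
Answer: 143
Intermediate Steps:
K(l, v) = 7/2 + l (K(l, v) = 5 + (-3 + l*2)/2 = 5 + (-3 + 2*l)/2 = 5 + (-3/2 + l) = 7/2 + l)
R(18, 17)*K(-2, J(2, -4 + 6)) + 29*4 = 18*(7/2 - 2) + 29*4 = 18*(3/2) + 116 = 27 + 116 = 143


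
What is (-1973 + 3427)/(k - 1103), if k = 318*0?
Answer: -1454/1103 ≈ -1.3182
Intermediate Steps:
k = 0
(-1973 + 3427)/(k - 1103) = (-1973 + 3427)/(0 - 1103) = 1454/(-1103) = 1454*(-1/1103) = -1454/1103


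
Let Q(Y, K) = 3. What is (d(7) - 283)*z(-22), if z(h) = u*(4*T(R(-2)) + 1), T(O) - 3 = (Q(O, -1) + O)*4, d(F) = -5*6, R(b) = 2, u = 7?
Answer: -203763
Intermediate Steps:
d(F) = -30
T(O) = 15 + 4*O (T(O) = 3 + (3 + O)*4 = 3 + (12 + 4*O) = 15 + 4*O)
z(h) = 651 (z(h) = 7*(4*(15 + 4*2) + 1) = 7*(4*(15 + 8) + 1) = 7*(4*23 + 1) = 7*(92 + 1) = 7*93 = 651)
(d(7) - 283)*z(-22) = (-30 - 283)*651 = -313*651 = -203763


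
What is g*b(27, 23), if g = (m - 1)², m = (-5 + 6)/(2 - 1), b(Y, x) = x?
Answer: 0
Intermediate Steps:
m = 1 (m = 1/1 = 1*1 = 1)
g = 0 (g = (1 - 1)² = 0² = 0)
g*b(27, 23) = 0*23 = 0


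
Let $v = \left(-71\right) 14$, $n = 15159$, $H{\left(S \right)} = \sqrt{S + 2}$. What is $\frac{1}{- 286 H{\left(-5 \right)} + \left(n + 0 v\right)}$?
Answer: $\frac{5053}{76680223} + \frac{286 i \sqrt{3}}{230040669} \approx 6.5897 \cdot 10^{-5} + 2.1534 \cdot 10^{-6} i$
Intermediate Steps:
$H{\left(S \right)} = \sqrt{2 + S}$
$v = -994$
$\frac{1}{- 286 H{\left(-5 \right)} + \left(n + 0 v\right)} = \frac{1}{- 286 \sqrt{2 - 5} + \left(15159 + 0 \left(-994\right)\right)} = \frac{1}{- 286 \sqrt{-3} + \left(15159 + 0\right)} = \frac{1}{- 286 i \sqrt{3} + 15159} = \frac{1}{15159 - 286 i \sqrt{3}}$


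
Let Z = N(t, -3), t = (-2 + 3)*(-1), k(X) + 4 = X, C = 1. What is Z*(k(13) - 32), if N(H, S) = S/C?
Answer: 69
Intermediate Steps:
k(X) = -4 + X
t = -1 (t = 1*(-1) = -1)
N(H, S) = S (N(H, S) = S/1 = 1*S = S)
Z = -3
Z*(k(13) - 32) = -3*((-4 + 13) - 32) = -3*(9 - 32) = -3*(-23) = 69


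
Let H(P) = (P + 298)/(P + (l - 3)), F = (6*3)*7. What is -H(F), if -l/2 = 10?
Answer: -424/103 ≈ -4.1165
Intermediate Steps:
l = -20 (l = -2*10 = -20)
F = 126 (F = 18*7 = 126)
H(P) = (298 + P)/(-23 + P) (H(P) = (P + 298)/(P + (-20 - 3)) = (298 + P)/(P - 23) = (298 + P)/(-23 + P))
-H(F) = -(298 + 126)/(-23 + 126) = -424/103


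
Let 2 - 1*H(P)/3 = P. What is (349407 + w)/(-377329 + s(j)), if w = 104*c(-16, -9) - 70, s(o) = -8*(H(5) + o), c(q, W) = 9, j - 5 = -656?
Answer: -350273/372049 ≈ -0.94147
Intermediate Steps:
j = -651 (j = 5 - 656 = -651)
H(P) = 6 - 3*P
s(o) = 72 - 8*o (s(o) = -8*((6 - 3*5) + o) = -8*((6 - 15) + o) = -8*(-9 + o) = 72 - 8*o)
w = 866 (w = 104*9 - 70 = 936 - 70 = 866)
(349407 + w)/(-377329 + s(j)) = (349407 + 866)/(-377329 + (72 - 8*(-651))) = 350273/(-377329 + (72 + 5208)) = 350273/(-377329 + 5280) = 350273/(-372049) = 350273*(-1/372049) = -350273/372049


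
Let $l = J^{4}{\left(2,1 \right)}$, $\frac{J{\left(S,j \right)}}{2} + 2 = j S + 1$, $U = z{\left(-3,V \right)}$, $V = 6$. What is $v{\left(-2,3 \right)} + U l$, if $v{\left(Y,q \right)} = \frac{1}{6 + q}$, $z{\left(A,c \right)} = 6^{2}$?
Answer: $\frac{5185}{9} \approx 576.11$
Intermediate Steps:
$z{\left(A,c \right)} = 36$
$U = 36$
$J{\left(S,j \right)} = -2 + 2 S j$ ($J{\left(S,j \right)} = -4 + 2 \left(j S + 1\right) = -4 + 2 \left(S j + 1\right) = -4 + 2 \left(1 + S j\right) = -4 + \left(2 + 2 S j\right) = -2 + 2 S j$)
$l = 16$ ($l = \left(-2 + 2 \cdot 2 \cdot 1\right)^{4} = \left(-2 + 4\right)^{4} = 2^{4} = 16$)
$v{\left(-2,3 \right)} + U l = \frac{1}{6 + 3} + 36 \cdot 16 = \frac{1}{9} + 576 = \frac{5185}{9}$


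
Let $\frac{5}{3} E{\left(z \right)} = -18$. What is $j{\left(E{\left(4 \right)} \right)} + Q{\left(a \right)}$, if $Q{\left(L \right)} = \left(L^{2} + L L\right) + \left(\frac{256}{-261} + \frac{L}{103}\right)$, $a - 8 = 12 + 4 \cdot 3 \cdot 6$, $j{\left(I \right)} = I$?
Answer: $\frac{2273913658}{134415} \approx 16917.0$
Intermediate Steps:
$E{\left(z \right)} = - \frac{54}{5}$ ($E{\left(z \right)} = \frac{3}{5} \left(-18\right) = - \frac{54}{5}$)
$a = 92$ ($a = 8 + \left(12 + 4 \cdot 3 \cdot 6\right) = 8 + \left(12 + 12 \cdot 6\right) = 8 + \left(12 + 72\right) = 8 + 84 = 92$)
$Q{\left(L \right)} = - \frac{256}{261} + 2 L^{2} + \frac{L}{103}$ ($Q{\left(L \right)} = \left(L^{2} + L^{2}\right) + \left(256 \left(- \frac{1}{261}\right) + L \frac{1}{103}\right) = 2 L^{2} + \left(- \frac{256}{261} + \frac{L}{103}\right) = - \frac{256}{261} + 2 L^{2} + \frac{L}{103}$)
$j{\left(E{\left(4 \right)} \right)} + Q{\left(a \right)} = - \frac{54}{5} + \left(- \frac{256}{261} + 2 \cdot 92^{2} + \frac{1}{103} \cdot 92\right) = - \frac{54}{5} + \left(- \frac{256}{261} + 2 \cdot 8464 + \frac{92}{103}\right) = - \frac{54}{5} + \left(- \frac{256}{261} + 16928 + \frac{92}{103}\right) = - \frac{54}{5} + \frac{455073068}{26883} = \frac{2273913658}{134415}$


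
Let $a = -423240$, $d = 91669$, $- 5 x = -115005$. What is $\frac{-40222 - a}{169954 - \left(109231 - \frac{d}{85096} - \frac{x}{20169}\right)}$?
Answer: $\frac{219124754071344}{34740921796703} \approx 6.3074$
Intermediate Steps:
$x = 23001$ ($x = \left(- \frac{1}{5}\right) \left(-115005\right) = 23001$)
$\frac{-40222 - a}{169954 - \left(109231 - \frac{d}{85096} - \frac{x}{20169}\right)} = \frac{-40222 - -423240}{169954 + \left(\left(\frac{91669}{85096} + \frac{23001}{20169}\right) - 109231\right)} = \frac{-40222 + 423240}{169954 + \left(\left(91669 \cdot \frac{1}{85096} + 23001 \cdot \frac{1}{20169}\right) - 109231\right)} = \frac{383018}{169954 + \left(\left(\frac{91669}{85096} + \frac{7667}{6723}\right) - 109231\right)} = \frac{383018}{169954 + \left(\frac{1268721719}{572100408} - 109231\right)} = \frac{383018}{169954 - \frac{62489830944529}{572100408}} = \frac{383018}{\frac{34740921796703}{572100408}} = 383018 \cdot \frac{572100408}{34740921796703} = \frac{219124754071344}{34740921796703}$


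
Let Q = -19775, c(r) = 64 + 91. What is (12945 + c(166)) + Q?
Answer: -6675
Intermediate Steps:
c(r) = 155
(12945 + c(166)) + Q = (12945 + 155) - 19775 = 13100 - 19775 = -6675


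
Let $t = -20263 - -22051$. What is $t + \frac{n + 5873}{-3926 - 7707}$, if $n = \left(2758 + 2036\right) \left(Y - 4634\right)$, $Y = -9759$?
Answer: $\frac{89793973}{11633} \approx 7718.9$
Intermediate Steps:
$t = 1788$ ($t = -20263 + 22051 = 1788$)
$n = -69000042$ ($n = \left(2758 + 2036\right) \left(-9759 - 4634\right) = 4794 \left(-14393\right) = -69000042$)
$t + \frac{n + 5873}{-3926 - 7707} = 1788 + \frac{-69000042 + 5873}{-3926 - 7707} = 1788 - \frac{68994169}{-11633} = 1788 - - \frac{68994169}{11633} = 1788 + \frac{68994169}{11633} = \frac{89793973}{11633}$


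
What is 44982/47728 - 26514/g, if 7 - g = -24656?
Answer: -26011521/196185944 ≈ -0.13259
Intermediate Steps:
g = 24663 (g = 7 - 1*(-24656) = 7 + 24656 = 24663)
44982/47728 - 26514/g = 44982/47728 - 26514/24663 = 44982*(1/47728) - 26514*1/24663 = 22491/23864 - 8838/8221 = -26011521/196185944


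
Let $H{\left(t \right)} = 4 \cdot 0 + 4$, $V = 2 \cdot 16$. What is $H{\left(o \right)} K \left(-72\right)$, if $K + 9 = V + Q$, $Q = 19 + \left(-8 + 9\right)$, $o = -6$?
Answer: $-12384$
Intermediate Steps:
$V = 32$
$Q = 20$ ($Q = 19 + 1 = 20$)
$H{\left(t \right)} = 4$ ($H{\left(t \right)} = 0 + 4 = 4$)
$K = 43$ ($K = -9 + \left(32 + 20\right) = -9 + 52 = 43$)
$H{\left(o \right)} K \left(-72\right) = 4 \cdot 43 \left(-72\right) = 172 \left(-72\right) = -12384$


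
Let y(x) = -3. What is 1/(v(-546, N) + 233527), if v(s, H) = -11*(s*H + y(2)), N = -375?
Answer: -1/2018690 ≈ -4.9537e-7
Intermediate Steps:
v(s, H) = 33 - 11*H*s (v(s, H) = -11*(s*H - 3) = -11*(H*s - 3) = -11*(-3 + H*s) = 33 - 11*H*s)
1/(v(-546, N) + 233527) = 1/((33 - 11*(-375)*(-546)) + 233527) = 1/((33 - 2252250) + 233527) = 1/(-2252217 + 233527) = 1/(-2018690) = -1/2018690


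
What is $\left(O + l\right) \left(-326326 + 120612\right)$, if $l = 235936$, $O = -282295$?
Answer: $9536695326$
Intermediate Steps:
$\left(O + l\right) \left(-326326 + 120612\right) = \left(-282295 + 235936\right) \left(-326326 + 120612\right) = \left(-46359\right) \left(-205714\right) = 9536695326$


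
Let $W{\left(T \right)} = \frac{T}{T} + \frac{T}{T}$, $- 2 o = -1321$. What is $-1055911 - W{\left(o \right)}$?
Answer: $-1055913$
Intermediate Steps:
$o = \frac{1321}{2}$ ($o = \left(- \frac{1}{2}\right) \left(-1321\right) = \frac{1321}{2} \approx 660.5$)
$W{\left(T \right)} = 2$ ($W{\left(T \right)} = 1 + 1 = 2$)
$-1055911 - W{\left(o \right)} = -1055911 - 2 = -1055913$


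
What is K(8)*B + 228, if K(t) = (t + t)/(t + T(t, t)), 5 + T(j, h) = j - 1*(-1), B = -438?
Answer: -356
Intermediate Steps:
T(j, h) = -4 + j (T(j, h) = -5 + (j - 1*(-1)) = -5 + (j + 1) = -5 + (1 + j) = -4 + j)
K(t) = 2*t/(-4 + 2*t) (K(t) = (t + t)/(t + (-4 + t)) = (2*t)/(-4 + 2*t) = 2*t/(-4 + 2*t))
K(8)*B + 228 = (8/(-2 + 8))*(-438) + 228 = (8/6)*(-438) + 228 = (8*(1/6))*(-438) + 228 = (4/3)*(-438) + 228 = -584 + 228 = -356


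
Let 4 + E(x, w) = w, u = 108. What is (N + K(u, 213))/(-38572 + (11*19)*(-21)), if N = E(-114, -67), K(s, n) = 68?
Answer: 3/42961 ≈ 6.9831e-5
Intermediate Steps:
E(x, w) = -4 + w
N = -71 (N = -4 - 67 = -71)
(N + K(u, 213))/(-38572 + (11*19)*(-21)) = (-71 + 68)/(-38572 + (11*19)*(-21)) = -3/(-38572 + 209*(-21)) = -3/(-38572 - 4389) = -3/(-42961) = -3*(-1/42961) = 3/42961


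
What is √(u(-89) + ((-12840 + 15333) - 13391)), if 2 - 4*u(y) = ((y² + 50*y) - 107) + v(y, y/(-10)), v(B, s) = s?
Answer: 3*I*√521810/20 ≈ 108.35*I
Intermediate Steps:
u(y) = 109/4 - 499*y/40 - y²/4 (u(y) = ½ - (((y² + 50*y) - 107) + y/(-10))/4 = ½ - ((-107 + y² + 50*y) + y*(-⅒))/4 = ½ - ((-107 + y² + 50*y) - y/10)/4 = ½ - (-107 + y² + 499*y/10)/4 = ½ + (107/4 - 499*y/40 - y²/4) = 109/4 - 499*y/40 - y²/4)
√(u(-89) + ((-12840 + 15333) - 13391)) = √((109/4 - 499/40*(-89) - ¼*(-89)²) + ((-12840 + 15333) - 13391)) = √((109/4 + 44411/40 - ¼*7921) + (2493 - 13391)) = √((109/4 + 44411/40 - 7921/4) - 10898) = √(-33709/40 - 10898) = √(-469629/40) = 3*I*√521810/20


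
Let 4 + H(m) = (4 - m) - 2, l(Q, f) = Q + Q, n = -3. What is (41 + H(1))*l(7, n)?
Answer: 532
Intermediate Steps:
l(Q, f) = 2*Q
H(m) = -2 - m (H(m) = -4 + ((4 - m) - 2) = -4 + (2 - m) = -2 - m)
(41 + H(1))*l(7, n) = (41 + (-2 - 1*1))*(2*7) = (41 + (-2 - 1))*14 = (41 - 3)*14 = 38*14 = 532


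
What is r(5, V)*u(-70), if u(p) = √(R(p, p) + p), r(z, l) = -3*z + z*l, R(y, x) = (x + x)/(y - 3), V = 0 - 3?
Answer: -30*I*√362810/73 ≈ -247.54*I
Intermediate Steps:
V = -3
R(y, x) = 2*x/(-3 + y) (R(y, x) = (2*x)/(-3 + y) = 2*x/(-3 + y))
r(z, l) = -3*z + l*z
u(p) = √(p + 2*p/(-3 + p)) (u(p) = √(2*p/(-3 + p) + p) = √(p + 2*p/(-3 + p)))
r(5, V)*u(-70) = (5*(-3 - 3))*√(-70*(-1 - 70)/(-3 - 70)) = (5*(-6))*√(-70*(-71)/(-73)) = -30*I*√362810/73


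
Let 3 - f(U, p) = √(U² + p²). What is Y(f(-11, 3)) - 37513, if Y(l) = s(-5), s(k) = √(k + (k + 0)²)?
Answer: -37513 + 2*√5 ≈ -37509.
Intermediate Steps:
f(U, p) = 3 - √(U² + p²)
s(k) = √(k + k²)
Y(l) = 2*√5 (Y(l) = √(-5*(1 - 5)) = √(-5*(-4)) = √20 = 2*√5)
Y(f(-11, 3)) - 37513 = 2*√5 - 37513 = -37513 + 2*√5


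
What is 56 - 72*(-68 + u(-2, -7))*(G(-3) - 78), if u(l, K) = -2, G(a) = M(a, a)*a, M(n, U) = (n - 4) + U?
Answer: -241864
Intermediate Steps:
M(n, U) = -4 + U + n (M(n, U) = (-4 + n) + U = -4 + U + n)
G(a) = a*(-4 + 2*a) (G(a) = (-4 + a + a)*a = (-4 + 2*a)*a = a*(-4 + 2*a))
56 - 72*(-68 + u(-2, -7))*(G(-3) - 78) = 56 - 72*(-68 - 2)*(2*(-3)*(-2 - 3) - 78) = 56 - (-5040)*(2*(-3)*(-5) - 78) = 56 - (-5040)*(30 - 78) = 56 - (-5040)*(-48) = 56 - 72*3360 = 56 - 241920 = -241864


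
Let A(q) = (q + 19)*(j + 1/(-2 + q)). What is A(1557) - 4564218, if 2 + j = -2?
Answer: -7107160134/1555 ≈ -4.5705e+6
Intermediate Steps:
j = -4 (j = -2 - 2 = -4)
A(q) = (-4 + 1/(-2 + q))*(19 + q) (A(q) = (q + 19)*(-4 + 1/(-2 + q)) = (19 + q)*(-4 + 1/(-2 + q)) = (-4 + 1/(-2 + q))*(19 + q))
A(1557) - 4564218 = (171 - 67*1557 - 4*1557²)/(-2 + 1557) - 4564218 = (171 - 104319 - 4*2424249)/1555 - 4564218 = (171 - 104319 - 9696996)/1555 - 4564218 = (1/1555)*(-9801144) - 4564218 = -9801144/1555 - 4564218 = -7107160134/1555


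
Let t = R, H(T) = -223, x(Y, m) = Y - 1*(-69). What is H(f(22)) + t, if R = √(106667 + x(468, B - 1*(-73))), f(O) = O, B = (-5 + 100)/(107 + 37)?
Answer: -223 + 2*√26801 ≈ 104.42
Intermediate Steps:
B = 95/144 ≈ 0.65972
x(Y, m) = 69 + Y (x(Y, m) = Y + 69 = 69 + Y)
R = 2*√26801 (R = √(106667 + (69 + 468)) = √(106667 + 537) = √107204 = 2*√26801 ≈ 327.42)
t = 2*√26801 ≈ 327.42
H(f(22)) + t = -223 + 2*√26801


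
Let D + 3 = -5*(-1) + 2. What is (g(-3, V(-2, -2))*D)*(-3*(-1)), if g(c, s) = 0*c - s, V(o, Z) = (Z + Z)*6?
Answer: 288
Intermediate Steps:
V(o, Z) = 12*Z (V(o, Z) = (2*Z)*6 = 12*Z)
D = 4 (D = -3 + (-5*(-1) + 2) = -3 + (5 + 2) = -3 + 7 = 4)
g(c, s) = -s (g(c, s) = 0 - s = -s)
(g(-3, V(-2, -2))*D)*(-3*(-1)) = (-12*(-2)*4)*(-3*(-1)) = (-1*(-24)*4)*3 = (24*4)*3 = 96*3 = 288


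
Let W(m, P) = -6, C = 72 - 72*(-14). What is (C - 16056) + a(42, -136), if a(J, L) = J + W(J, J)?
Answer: -14940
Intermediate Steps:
C = 1080 (C = 72 + 1008 = 1080)
a(J, L) = -6 + J (a(J, L) = J - 6 = -6 + J)
(C - 16056) + a(42, -136) = (1080 - 16056) + (-6 + 42) = -14976 + 36 = -14940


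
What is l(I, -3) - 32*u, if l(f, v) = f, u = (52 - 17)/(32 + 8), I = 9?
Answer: -19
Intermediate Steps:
u = 7/8 (u = 35/40 = 35*(1/40) = 7/8 ≈ 0.87500)
l(I, -3) - 32*u = 9 - 32*7/8 = 9 - 28 = -19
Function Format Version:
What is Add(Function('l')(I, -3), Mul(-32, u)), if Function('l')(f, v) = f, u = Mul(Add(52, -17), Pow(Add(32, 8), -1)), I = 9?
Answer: -19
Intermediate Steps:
u = Rational(7, 8) (u = Mul(35, Pow(40, -1)) = Mul(35, Rational(1, 40)) = Rational(7, 8) ≈ 0.87500)
Add(Function('l')(I, -3), Mul(-32, u)) = Add(9, Mul(-32, Rational(7, 8))) = Add(9, -28) = -19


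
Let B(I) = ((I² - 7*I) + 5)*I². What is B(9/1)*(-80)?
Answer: -149040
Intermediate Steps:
B(I) = I²*(5 + I² - 7*I) (B(I) = (5 + I² - 7*I)*I² = I²*(5 + I² - 7*I))
B(9/1)*(-80) = ((9/1)²*(5 + (9/1)² - 63/1))*(-80) = ((9*1)²*(5 + (9*1)² - 63))*(-80) = (9²*(5 + 9² - 7*9))*(-80) = (81*(5 + 81 - 63))*(-80) = (81*23)*(-80) = 1863*(-80) = -149040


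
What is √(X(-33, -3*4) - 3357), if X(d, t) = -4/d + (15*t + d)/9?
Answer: I*√409046/11 ≈ 58.142*I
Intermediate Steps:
X(d, t) = -4/d + d/9 + 5*t/3 (X(d, t) = -4/d + (d + 15*t)*(⅑) = -4/d + (d/9 + 5*t/3) = -4/d + d/9 + 5*t/3)
√(X(-33, -3*4) - 3357) = √((⅑)*(-36 - 33*(-33 + 15*(-3*4)))/(-33) - 3357) = √((⅑)*(-1/33)*(-36 - 33*(-33 + 15*(-12))) - 3357) = √((⅑)*(-1/33)*(-36 - 33*(-33 - 180)) - 3357) = √((⅑)*(-1/33)*(-36 - 33*(-213)) - 3357) = √((⅑)*(-1/33)*(-36 + 7029) - 3357) = √((⅑)*(-1/33)*6993 - 3357) = √(-259/11 - 3357) = √(-37186/11) = I*√409046/11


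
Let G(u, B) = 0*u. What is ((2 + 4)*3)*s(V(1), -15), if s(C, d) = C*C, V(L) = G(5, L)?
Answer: 0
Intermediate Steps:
G(u, B) = 0
V(L) = 0
s(C, d) = C²
((2 + 4)*3)*s(V(1), -15) = ((2 + 4)*3)*0² = (6*3)*0 = 18*0 = 0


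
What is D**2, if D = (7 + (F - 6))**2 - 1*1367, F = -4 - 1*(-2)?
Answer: 1865956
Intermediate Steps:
F = -2 (F = -4 + 2 = -2)
D = -1366 (D = (7 + (-2 - 6))**2 - 1*1367 = (7 - 8)**2 - 1367 = (-1)**2 - 1367 = 1 - 1367 = -1366)
D**2 = (-1366)**2 = 1865956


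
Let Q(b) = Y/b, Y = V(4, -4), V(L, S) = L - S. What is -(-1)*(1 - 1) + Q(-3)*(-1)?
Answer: 8/3 ≈ 2.6667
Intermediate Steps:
Y = 8 (Y = 4 - 1*(-4) = 4 + 4 = 8)
Q(b) = 8/b
-(-1)*(1 - 1) + Q(-3)*(-1) = -(-1)*(1 - 1) + (8/(-3))*(-1) = -(-1)*0 + (8*(-⅓))*(-1) = -1*0 - 8/3*(-1) = 0 + 8/3 = 8/3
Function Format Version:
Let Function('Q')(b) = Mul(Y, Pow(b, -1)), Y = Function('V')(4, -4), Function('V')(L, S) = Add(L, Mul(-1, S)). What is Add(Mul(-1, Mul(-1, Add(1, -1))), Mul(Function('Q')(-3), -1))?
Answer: Rational(8, 3) ≈ 2.6667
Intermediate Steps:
Y = 8 (Y = Add(4, Mul(-1, -4)) = Add(4, 4) = 8)
Function('Q')(b) = Mul(8, Pow(b, -1))
Add(Mul(-1, Mul(-1, Add(1, -1))), Mul(Function('Q')(-3), -1)) = Add(Mul(-1, Mul(-1, Add(1, -1))), Mul(Mul(8, Pow(-3, -1)), -1)) = Add(Mul(-1, Mul(-1, 0)), Mul(Mul(8, Rational(-1, 3)), -1)) = Add(Mul(-1, 0), Mul(Rational(-8, 3), -1)) = Add(0, Rational(8, 3)) = Rational(8, 3)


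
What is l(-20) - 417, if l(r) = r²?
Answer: -17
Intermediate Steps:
l(-20) - 417 = (-20)² - 417 = 400 - 417 = -17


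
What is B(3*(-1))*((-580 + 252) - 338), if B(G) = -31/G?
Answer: -6882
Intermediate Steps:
B(3*(-1))*((-580 + 252) - 338) = (-31/(3*(-1)))*((-580 + 252) - 338) = (-31/(-3))*(-328 - 338) = -31*(-⅓)*(-666) = (31/3)*(-666) = -6882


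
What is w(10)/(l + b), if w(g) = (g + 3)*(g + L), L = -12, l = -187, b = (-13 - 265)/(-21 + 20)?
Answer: -2/7 ≈ -0.28571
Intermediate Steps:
b = 278 (b = -278/(-1) = -278*(-1) = 278)
w(g) = (-12 + g)*(3 + g) (w(g) = (g + 3)*(g - 12) = (3 + g)*(-12 + g) = (-12 + g)*(3 + g))
w(10)/(l + b) = (-36 + 10**2 - 9*10)/(-187 + 278) = (-36 + 100 - 90)/91 = (1/91)*(-26) = -2/7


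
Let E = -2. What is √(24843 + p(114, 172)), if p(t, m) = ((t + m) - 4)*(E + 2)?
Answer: 91*√3 ≈ 157.62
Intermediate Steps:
p(t, m) = 0 (p(t, m) = ((t + m) - 4)*(-2 + 2) = ((m + t) - 4)*0 = (-4 + m + t)*0 = 0)
√(24843 + p(114, 172)) = √(24843 + 0) = √24843 = 91*√3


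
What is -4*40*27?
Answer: -4320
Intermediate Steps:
-4*40*27 = -160*27 = -4320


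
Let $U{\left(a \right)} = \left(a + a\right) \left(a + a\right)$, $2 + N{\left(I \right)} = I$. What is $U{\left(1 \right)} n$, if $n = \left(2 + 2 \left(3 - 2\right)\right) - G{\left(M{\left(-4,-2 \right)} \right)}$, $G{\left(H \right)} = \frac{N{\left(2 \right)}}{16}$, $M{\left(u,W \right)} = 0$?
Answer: $16$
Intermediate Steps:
$N{\left(I \right)} = -2 + I$
$G{\left(H \right)} = 0$ ($G{\left(H \right)} = \frac{-2 + 2}{16} = 0 \cdot \frac{1}{16} = 0$)
$U{\left(a \right)} = 4 a^{2}$ ($U{\left(a \right)} = 2 a 2 a = 4 a^{2}$)
$n = 4$ ($n = \left(2 + 2 \left(3 - 2\right)\right) - 0 = \left(2 + 2 \left(3 - 2\right)\right) + 0 = \left(2 + 2 \cdot 1\right) + 0 = \left(2 + 2\right) + 0 = 4 + 0 = 4$)
$U{\left(1 \right)} n = 4 \cdot 1^{2} \cdot 4 = 4 \cdot 1 \cdot 4 = 4 \cdot 4 = 16$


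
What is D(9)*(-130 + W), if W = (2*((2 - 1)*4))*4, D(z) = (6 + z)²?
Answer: -22050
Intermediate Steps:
W = 32 (W = (2*(1*4))*4 = (2*4)*4 = 8*4 = 32)
D(9)*(-130 + W) = (6 + 9)²*(-130 + 32) = 15²*(-98) = 225*(-98) = -22050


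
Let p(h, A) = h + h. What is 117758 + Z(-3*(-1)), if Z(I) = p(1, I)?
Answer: 117760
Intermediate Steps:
p(h, A) = 2*h
Z(I) = 2 (Z(I) = 2*1 = 2)
117758 + Z(-3*(-1)) = 117758 + 2 = 117760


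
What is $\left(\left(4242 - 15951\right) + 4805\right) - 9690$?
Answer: $-16594$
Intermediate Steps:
$\left(\left(4242 - 15951\right) + 4805\right) - 9690 = \left(-11709 + 4805\right) - 9690 = -6904 - 9690 = -16594$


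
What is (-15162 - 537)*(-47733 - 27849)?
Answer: 1186561818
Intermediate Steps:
(-15162 - 537)*(-47733 - 27849) = -15699*(-75582) = 1186561818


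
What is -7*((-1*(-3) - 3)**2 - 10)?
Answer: 70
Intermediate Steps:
-7*((-1*(-3) - 3)**2 - 10) = -7*((3 - 3)**2 - 10) = -7*(0**2 - 10) = -7*(0 - 10) = -7*(-10) = 70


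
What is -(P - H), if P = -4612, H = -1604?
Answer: 3008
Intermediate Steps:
-(P - H) = -(-4612 - 1*(-1604)) = -(-4612 + 1604) = -1*(-3008) = 3008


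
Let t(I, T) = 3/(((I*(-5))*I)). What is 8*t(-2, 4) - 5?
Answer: -31/5 ≈ -6.2000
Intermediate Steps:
t(I, T) = -3/(5*I²) (t(I, T) = 3/(((-5*I)*I)) = 3/((-5*I²)) = 3*(-1/(5*I²)) = -3/(5*I²))
8*t(-2, 4) - 5 = 8*(-⅗/(-2)²) - 5 = 8*(-⅗*¼) - 5 = 8*(-3/20) - 5 = -6/5 - 5 = -31/5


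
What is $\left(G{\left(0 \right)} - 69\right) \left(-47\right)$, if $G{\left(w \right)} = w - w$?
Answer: $3243$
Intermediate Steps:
$G{\left(w \right)} = 0$
$\left(G{\left(0 \right)} - 69\right) \left(-47\right) = \left(0 - 69\right) \left(-47\right) = \left(-69\right) \left(-47\right) = 3243$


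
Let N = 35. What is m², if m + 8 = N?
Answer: 729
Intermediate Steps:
m = 27 (m = -8 + 35 = 27)
m² = 27² = 729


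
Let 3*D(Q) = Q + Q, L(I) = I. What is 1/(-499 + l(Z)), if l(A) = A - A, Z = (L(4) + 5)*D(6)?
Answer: -1/499 ≈ -0.0020040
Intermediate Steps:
D(Q) = 2*Q/3 (D(Q) = (Q + Q)/3 = (2*Q)/3 = 2*Q/3)
Z = 36 (Z = (4 + 5)*((⅔)*6) = 9*4 = 36)
l(A) = 0
1/(-499 + l(Z)) = 1/(-499 + 0) = 1/(-499) = -1/499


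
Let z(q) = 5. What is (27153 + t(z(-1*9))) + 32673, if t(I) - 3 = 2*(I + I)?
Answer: 59849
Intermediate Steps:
t(I) = 3 + 4*I (t(I) = 3 + 2*(I + I) = 3 + 2*(2*I) = 3 + 4*I)
(27153 + t(z(-1*9))) + 32673 = (27153 + (3 + 4*5)) + 32673 = (27153 + (3 + 20)) + 32673 = (27153 + 23) + 32673 = 27176 + 32673 = 59849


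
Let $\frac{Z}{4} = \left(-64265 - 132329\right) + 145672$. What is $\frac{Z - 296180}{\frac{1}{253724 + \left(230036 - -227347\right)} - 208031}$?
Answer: $\frac{88864908469}{36983075079} \approx 2.4029$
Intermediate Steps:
$Z = -203688$ ($Z = 4 \left(\left(-64265 - 132329\right) + 145672\right) = 4 \left(-196594 + 145672\right) = 4 \left(-50922\right) = -203688$)
$\frac{Z - 296180}{\frac{1}{253724 + \left(230036 - -227347\right)} - 208031} = \frac{-203688 - 296180}{\frac{1}{253724 + \left(230036 - -227347\right)} - 208031} = - \frac{499868}{\frac{1}{253724 + \left(230036 + 227347\right)} - 208031} = - \frac{499868}{\frac{1}{253724 + 457383} - 208031} = - \frac{499868}{\frac{1}{711107} - 208031} = - \frac{499868}{- \frac{147932300316}{711107}} = \left(-499868\right) \left(- \frac{711107}{147932300316}\right) = \frac{88864908469}{36983075079}$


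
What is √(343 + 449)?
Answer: 6*√22 ≈ 28.142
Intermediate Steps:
√(343 + 449) = √792 = 6*√22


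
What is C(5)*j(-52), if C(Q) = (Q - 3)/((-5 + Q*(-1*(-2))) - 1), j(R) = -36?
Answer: -18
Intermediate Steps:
C(Q) = (-3 + Q)/(-6 + 2*Q) (C(Q) = (-3 + Q)/((-5 + Q*2) - 1) = (-3 + Q)/((-5 + 2*Q) - 1) = (-3 + Q)/(-6 + 2*Q))
C(5)*j(-52) = (½)*(-36) = -18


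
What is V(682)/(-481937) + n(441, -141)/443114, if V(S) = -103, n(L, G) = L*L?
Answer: 130059959/296190058 ≈ 0.43911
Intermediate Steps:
n(L, G) = L**2
V(682)/(-481937) + n(441, -141)/443114 = -103/(-481937) + 441**2/443114 = -103*(-1/481937) + 194481*(1/443114) = 1/4679 + 27783/63302 = 130059959/296190058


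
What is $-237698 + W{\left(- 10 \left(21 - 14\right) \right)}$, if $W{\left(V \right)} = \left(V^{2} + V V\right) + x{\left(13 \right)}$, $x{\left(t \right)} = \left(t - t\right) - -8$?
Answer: $-227890$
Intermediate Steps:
$x{\left(t \right)} = 8$ ($x{\left(t \right)} = 0 + 8 = 8$)
$W{\left(V \right)} = 8 + 2 V^{2}$ ($W{\left(V \right)} = \left(V^{2} + V V\right) + 8 = \left(V^{2} + V^{2}\right) + 8 = 2 V^{2} + 8 = 8 + 2 V^{2}$)
$-237698 + W{\left(- 10 \left(21 - 14\right) \right)} = -237698 + \left(8 + 2 \left(- 10 \left(21 - 14\right)\right)^{2}\right) = -237698 + \left(8 + 2 \left(\left(-10\right) 7\right)^{2}\right) = -237698 + \left(8 + 2 \left(-70\right)^{2}\right) = -237698 + \left(8 + 2 \cdot 4900\right) = -237698 + \left(8 + 9800\right) = -237698 + 9808 = -227890$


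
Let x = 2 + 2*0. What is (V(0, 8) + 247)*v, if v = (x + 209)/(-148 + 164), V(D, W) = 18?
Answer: 55915/16 ≈ 3494.7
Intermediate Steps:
x = 2 (x = 2 + 0 = 2)
v = 211/16 (v = (2 + 209)/(-148 + 164) = 211/16 ≈ 13.188)
(V(0, 8) + 247)*v = (18 + 247)*(211/16) = 265*(211/16) = 55915/16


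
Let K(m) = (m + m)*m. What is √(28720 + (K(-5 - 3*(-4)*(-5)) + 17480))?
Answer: 5*√2186 ≈ 233.77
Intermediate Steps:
K(m) = 2*m² (K(m) = (2*m)*m = 2*m²)
√(28720 + (K(-5 - 3*(-4)*(-5)) + 17480)) = √(28720 + (2*(-5 - 3*(-4)*(-5))² + 17480)) = √(28720 + (2*(-5 + 12*(-5))² + 17480)) = √(28720 + (2*(-5 - 60)² + 17480)) = √(28720 + (2*(-65)² + 17480)) = √(28720 + (2*4225 + 17480)) = √(28720 + (8450 + 17480)) = √(28720 + 25930) = √54650 = 5*√2186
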